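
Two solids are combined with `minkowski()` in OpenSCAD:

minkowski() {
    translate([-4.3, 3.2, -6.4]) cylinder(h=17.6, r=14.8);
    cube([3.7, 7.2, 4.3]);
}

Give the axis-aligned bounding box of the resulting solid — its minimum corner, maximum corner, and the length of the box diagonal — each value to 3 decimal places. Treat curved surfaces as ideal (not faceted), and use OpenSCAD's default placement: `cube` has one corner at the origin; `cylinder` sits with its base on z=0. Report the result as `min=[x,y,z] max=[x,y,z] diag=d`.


min=[-19.100,-11.600,-6.400] max=[14.200,25.200,15.500] diag=54.247

A = translate([-4.3, 3.2, -6.4]) cylinder(h=17.6, r=14.8) → bbox [-19.1,-11.6,-6.4] .. [10.5,18,11.2]
B = cube([3.7, 7.2, 4.3]) → bbox [0,0,0] .. [3.7,7.2,4.3]
lo = A.lo+B.lo = [-19.1+0, -11.6+0, -6.4+0] = [-19.100,-11.600,-6.400]
hi = A.hi+B.hi = [10.5+3.7, 18+7.2, 11.2+4.3] = [14.200,25.200,15.500]
diag = √(33.3²+36.8²+21.9²) = √2942.74 = 54.247


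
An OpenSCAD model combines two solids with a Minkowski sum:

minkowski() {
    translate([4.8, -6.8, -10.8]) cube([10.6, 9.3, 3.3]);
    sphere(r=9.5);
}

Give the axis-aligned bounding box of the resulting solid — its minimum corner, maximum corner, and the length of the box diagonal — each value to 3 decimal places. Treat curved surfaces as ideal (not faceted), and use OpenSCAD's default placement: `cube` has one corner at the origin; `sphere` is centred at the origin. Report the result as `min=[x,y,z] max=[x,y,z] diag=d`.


min=[-4.700,-16.300,-20.300] max=[24.900,12.000,2.000] diag=46.630

A = translate([4.8, -6.8, -10.8]) cube([10.6, 9.3, 3.3]) → bbox [4.8,-6.8,-10.8] .. [15.4,2.5,-7.5]
B = sphere(r=9.5) → bbox [-9.5,-9.5,-9.5] .. [9.5,9.5,9.5]
lo = A.lo+B.lo = [4.8-9.5, -6.8-9.5, -10.8-9.5] = [-4.700,-16.300,-20.300]
hi = A.hi+B.hi = [15.4+9.5, 2.5+9.5, -7.5+9.5] = [24.900,12.000,2.000]
diag = √(29.6²+28.3²+22.3²) = √2174.34 = 46.630


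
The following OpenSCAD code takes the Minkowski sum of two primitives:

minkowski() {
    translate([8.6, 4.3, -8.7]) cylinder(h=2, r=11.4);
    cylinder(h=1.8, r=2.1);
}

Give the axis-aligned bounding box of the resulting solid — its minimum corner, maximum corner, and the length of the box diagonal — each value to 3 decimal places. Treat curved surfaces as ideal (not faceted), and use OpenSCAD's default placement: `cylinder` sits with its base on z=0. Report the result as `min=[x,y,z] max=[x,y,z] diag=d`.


min=[-4.900,-9.200,-8.700] max=[22.100,17.800,-4.900] diag=38.372

A = translate([8.6, 4.3, -8.7]) cylinder(h=2, r=11.4) → bbox [-2.8,-7.1,-8.7] .. [20,15.7,-6.7]
B = cylinder(h=1.8, r=2.1) → bbox [-2.1,-2.1,0] .. [2.1,2.1,1.8]
lo = A.lo+B.lo = [-2.8-2.1, -7.1-2.1, -8.7+0] = [-4.900,-9.200,-8.700]
hi = A.hi+B.hi = [20+2.1, 15.7+2.1, -6.7+1.8] = [22.100,17.800,-4.900]
diag = √(27²+27²+3.8²) = √1472.44 = 38.372


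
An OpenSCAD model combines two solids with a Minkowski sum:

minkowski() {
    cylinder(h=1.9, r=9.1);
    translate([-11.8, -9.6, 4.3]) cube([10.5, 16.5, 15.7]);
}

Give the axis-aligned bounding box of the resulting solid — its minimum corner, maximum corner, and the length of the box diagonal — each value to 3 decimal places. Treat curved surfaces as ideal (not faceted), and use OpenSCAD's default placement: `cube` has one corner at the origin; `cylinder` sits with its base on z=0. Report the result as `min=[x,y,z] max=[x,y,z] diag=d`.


min=[-20.900,-18.700,4.300] max=[7.800,16.000,21.900] diag=48.348

A = translate([-11.8, -9.6, 4.3]) cube([10.5, 16.5, 15.7]) → bbox [-11.8,-9.6,4.3] .. [-1.3,6.9,20]
B = cylinder(h=1.9, r=9.1) → bbox [-9.1,-9.1,0] .. [9.1,9.1,1.9]
lo = A.lo+B.lo = [-11.8-9.1, -9.6-9.1, 4.3+0] = [-20.900,-18.700,4.300]
hi = A.hi+B.hi = [-1.3+9.1, 6.9+9.1, 20+1.9] = [7.800,16.000,21.900]
diag = √(28.7²+34.7²+17.6²) = √2337.54 = 48.348


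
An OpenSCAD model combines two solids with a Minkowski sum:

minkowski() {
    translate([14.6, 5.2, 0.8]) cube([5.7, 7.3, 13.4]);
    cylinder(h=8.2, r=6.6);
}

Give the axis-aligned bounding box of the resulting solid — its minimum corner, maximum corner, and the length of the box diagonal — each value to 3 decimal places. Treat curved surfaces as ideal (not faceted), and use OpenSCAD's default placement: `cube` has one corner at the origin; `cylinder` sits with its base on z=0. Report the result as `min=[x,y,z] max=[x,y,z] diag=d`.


min=[8.000,-1.400,0.800] max=[26.900,19.100,22.400] diag=35.271

A = translate([14.6, 5.2, 0.8]) cube([5.7, 7.3, 13.4]) → bbox [14.6,5.2,0.8] .. [20.3,12.5,14.2]
B = cylinder(h=8.2, r=6.6) → bbox [-6.6,-6.6,0] .. [6.6,6.6,8.2]
lo = A.lo+B.lo = [14.6-6.6, 5.2-6.6, 0.8+0] = [8.000,-1.400,0.800]
hi = A.hi+B.hi = [20.3+6.6, 12.5+6.6, 14.2+8.2] = [26.900,19.100,22.400]
diag = √(18.9²+20.5²+21.6²) = √1244.02 = 35.271


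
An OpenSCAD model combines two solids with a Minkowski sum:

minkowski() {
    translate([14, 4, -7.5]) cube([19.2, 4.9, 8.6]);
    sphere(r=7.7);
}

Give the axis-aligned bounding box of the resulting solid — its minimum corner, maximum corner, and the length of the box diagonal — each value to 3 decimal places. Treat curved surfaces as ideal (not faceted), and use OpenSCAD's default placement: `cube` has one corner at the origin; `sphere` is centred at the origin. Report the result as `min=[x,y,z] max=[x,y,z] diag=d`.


min=[6.300,-3.700,-15.200] max=[40.900,16.600,8.800] diag=46.747

A = translate([14, 4, -7.5]) cube([19.2, 4.9, 8.6]) → bbox [14,4,-7.5] .. [33.2,8.9,1.1]
B = sphere(r=7.7) → bbox [-7.7,-7.7,-7.7] .. [7.7,7.7,7.7]
lo = A.lo+B.lo = [14-7.7, 4-7.7, -7.5-7.7] = [6.300,-3.700,-15.200]
hi = A.hi+B.hi = [33.2+7.7, 8.9+7.7, 1.1+7.7] = [40.900,16.600,8.800]
diag = √(34.6²+20.3²+24²) = √2185.25 = 46.747


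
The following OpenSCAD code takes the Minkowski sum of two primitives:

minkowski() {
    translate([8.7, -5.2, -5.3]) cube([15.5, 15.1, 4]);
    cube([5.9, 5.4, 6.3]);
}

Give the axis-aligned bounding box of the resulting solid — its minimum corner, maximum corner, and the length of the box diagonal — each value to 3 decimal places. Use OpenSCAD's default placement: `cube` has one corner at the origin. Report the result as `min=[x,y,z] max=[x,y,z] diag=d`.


A = translate([8.7, -5.2, -5.3]) cube([15.5, 15.1, 4]) → bbox [8.7,-5.2,-5.3] .. [24.2,9.9,-1.3]
B = cube([5.9, 5.4, 6.3]) → bbox [0,0,0] .. [5.9,5.4,6.3]
lo = A.lo+B.lo = [8.7+0, -5.2+0, -5.3+0] = [8.700,-5.200,-5.300]
hi = A.hi+B.hi = [24.2+5.9, 9.9+5.4, -1.3+6.3] = [30.100,15.300,5.000]
diag = √(21.4²+20.5²+10.3²) = √984.3 = 31.374

min=[8.700,-5.200,-5.300] max=[30.100,15.300,5.000] diag=31.374


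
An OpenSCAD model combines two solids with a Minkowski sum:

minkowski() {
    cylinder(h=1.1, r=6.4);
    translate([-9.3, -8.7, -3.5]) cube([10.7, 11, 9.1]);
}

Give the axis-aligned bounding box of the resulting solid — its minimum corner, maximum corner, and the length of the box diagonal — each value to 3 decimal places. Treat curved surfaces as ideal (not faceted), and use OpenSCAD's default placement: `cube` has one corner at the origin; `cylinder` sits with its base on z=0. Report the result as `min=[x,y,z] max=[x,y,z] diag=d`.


min=[-15.700,-15.100,-3.500] max=[7.800,8.700,6.700] diag=34.968

A = translate([-9.3, -8.7, -3.5]) cube([10.7, 11, 9.1]) → bbox [-9.3,-8.7,-3.5] .. [1.4,2.3,5.6]
B = cylinder(h=1.1, r=6.4) → bbox [-6.4,-6.4,0] .. [6.4,6.4,1.1]
lo = A.lo+B.lo = [-9.3-6.4, -8.7-6.4, -3.5+0] = [-15.700,-15.100,-3.500]
hi = A.hi+B.hi = [1.4+6.4, 2.3+6.4, 5.6+1.1] = [7.800,8.700,6.700]
diag = √(23.5²+23.8²+10.2²) = √1222.73 = 34.968


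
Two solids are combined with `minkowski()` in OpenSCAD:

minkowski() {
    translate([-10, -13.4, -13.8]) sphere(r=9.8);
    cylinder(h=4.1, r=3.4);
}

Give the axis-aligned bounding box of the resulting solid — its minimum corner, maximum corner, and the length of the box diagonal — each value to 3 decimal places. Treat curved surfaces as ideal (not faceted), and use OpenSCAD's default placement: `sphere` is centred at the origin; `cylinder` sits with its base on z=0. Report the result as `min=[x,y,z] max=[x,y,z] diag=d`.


min=[-23.200,-26.600,-23.600] max=[3.200,-0.200,0.100] diag=44.222

A = translate([-10, -13.4, -13.8]) sphere(r=9.8) → bbox [-19.8,-23.2,-23.6] .. [-0.2,-3.6,-4]
B = cylinder(h=4.1, r=3.4) → bbox [-3.4,-3.4,0] .. [3.4,3.4,4.1]
lo = A.lo+B.lo = [-19.8-3.4, -23.2-3.4, -23.6+0] = [-23.200,-26.600,-23.600]
hi = A.hi+B.hi = [-0.2+3.4, -3.6+3.4, -4+4.1] = [3.200,-0.200,0.100]
diag = √(26.4²+26.4²+23.7²) = √1955.61 = 44.222


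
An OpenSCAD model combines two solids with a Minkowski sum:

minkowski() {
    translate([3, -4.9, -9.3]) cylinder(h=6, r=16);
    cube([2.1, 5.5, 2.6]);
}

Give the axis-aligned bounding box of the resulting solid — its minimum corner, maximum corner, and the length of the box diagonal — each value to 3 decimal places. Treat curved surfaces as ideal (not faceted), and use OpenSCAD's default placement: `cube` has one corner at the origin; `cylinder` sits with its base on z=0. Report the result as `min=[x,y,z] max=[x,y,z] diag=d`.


A = translate([3, -4.9, -9.3]) cylinder(h=6, r=16) → bbox [-13,-20.9,-9.3] .. [19,11.1,-3.3]
B = cube([2.1, 5.5, 2.6]) → bbox [0,0,0] .. [2.1,5.5,2.6]
lo = A.lo+B.lo = [-13+0, -20.9+0, -9.3+0] = [-13.000,-20.900,-9.300]
hi = A.hi+B.hi = [19+2.1, 11.1+5.5, -3.3+2.6] = [21.100,16.600,-0.700]
diag = √(34.1²+37.5²+8.6²) = √2643.02 = 51.410

min=[-13.000,-20.900,-9.300] max=[21.100,16.600,-0.700] diag=51.410


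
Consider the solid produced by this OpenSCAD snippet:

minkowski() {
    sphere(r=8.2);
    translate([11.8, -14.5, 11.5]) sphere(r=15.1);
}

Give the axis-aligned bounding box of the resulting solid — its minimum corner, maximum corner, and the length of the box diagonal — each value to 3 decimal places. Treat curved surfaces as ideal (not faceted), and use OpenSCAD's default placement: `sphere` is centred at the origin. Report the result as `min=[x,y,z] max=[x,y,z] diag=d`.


A = translate([11.8, -14.5, 11.5]) sphere(r=15.1) → bbox [-3.3,-29.6,-3.6] .. [26.9,0.6,26.6]
B = sphere(r=8.2) → bbox [-8.2,-8.2,-8.2] .. [8.2,8.2,8.2]
lo = A.lo+B.lo = [-3.3-8.2, -29.6-8.2, -3.6-8.2] = [-11.500,-37.800,-11.800]
hi = A.hi+B.hi = [26.9+8.2, 0.6+8.2, 26.6+8.2] = [35.100,8.800,34.800]
diag = √(46.6²+46.6²+46.6²) = √6514.68 = 80.714

min=[-11.500,-37.800,-11.800] max=[35.100,8.800,34.800] diag=80.714


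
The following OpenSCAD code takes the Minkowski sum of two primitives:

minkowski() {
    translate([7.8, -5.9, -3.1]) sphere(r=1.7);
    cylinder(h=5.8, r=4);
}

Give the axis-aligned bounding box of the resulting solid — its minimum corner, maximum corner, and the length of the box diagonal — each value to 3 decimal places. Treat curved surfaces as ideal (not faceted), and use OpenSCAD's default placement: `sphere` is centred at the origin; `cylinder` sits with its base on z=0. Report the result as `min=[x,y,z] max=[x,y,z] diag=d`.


A = translate([7.8, -5.9, -3.1]) sphere(r=1.7) → bbox [6.1,-7.6,-4.8] .. [9.5,-4.2,-1.4]
B = cylinder(h=5.8, r=4) → bbox [-4,-4,0] .. [4,4,5.8]
lo = A.lo+B.lo = [6.1-4, -7.6-4, -4.8+0] = [2.100,-11.600,-4.800]
hi = A.hi+B.hi = [9.5+4, -4.2+4, -1.4+5.8] = [13.500,-0.200,4.400]
diag = √(11.4²+11.4²+9.2²) = √344.56 = 18.562

min=[2.100,-11.600,-4.800] max=[13.500,-0.200,4.400] diag=18.562


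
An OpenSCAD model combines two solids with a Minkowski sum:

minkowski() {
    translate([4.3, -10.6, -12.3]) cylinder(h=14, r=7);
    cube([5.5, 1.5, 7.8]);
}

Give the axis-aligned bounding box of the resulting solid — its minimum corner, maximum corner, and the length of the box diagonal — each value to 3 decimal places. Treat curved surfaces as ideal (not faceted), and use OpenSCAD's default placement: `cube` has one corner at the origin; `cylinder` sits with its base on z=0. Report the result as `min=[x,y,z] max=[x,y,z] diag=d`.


A = translate([4.3, -10.6, -12.3]) cylinder(h=14, r=7) → bbox [-2.7,-17.6,-12.3] .. [11.3,-3.6,1.7]
B = cube([5.5, 1.5, 7.8]) → bbox [0,0,0] .. [5.5,1.5,7.8]
lo = A.lo+B.lo = [-2.7+0, -17.6+0, -12.3+0] = [-2.700,-17.600,-12.300]
hi = A.hi+B.hi = [11.3+5.5, -3.6+1.5, 1.7+7.8] = [16.800,-2.100,9.500]
diag = √(19.5²+15.5²+21.8²) = √1095.74 = 33.102

min=[-2.700,-17.600,-12.300] max=[16.800,-2.100,9.500] diag=33.102


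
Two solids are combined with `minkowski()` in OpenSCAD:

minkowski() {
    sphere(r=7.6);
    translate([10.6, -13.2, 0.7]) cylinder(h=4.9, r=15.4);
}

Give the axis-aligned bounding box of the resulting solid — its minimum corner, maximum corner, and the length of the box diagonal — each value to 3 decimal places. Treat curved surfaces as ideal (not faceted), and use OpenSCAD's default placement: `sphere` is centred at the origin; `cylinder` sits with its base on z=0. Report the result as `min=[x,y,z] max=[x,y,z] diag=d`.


A = translate([10.6, -13.2, 0.7]) cylinder(h=4.9, r=15.4) → bbox [-4.8,-28.6,0.7] .. [26,2.2,5.6]
B = sphere(r=7.6) → bbox [-7.6,-7.6,-7.6] .. [7.6,7.6,7.6]
lo = A.lo+B.lo = [-4.8-7.6, -28.6-7.6, 0.7-7.6] = [-12.400,-36.200,-6.900]
hi = A.hi+B.hi = [26+7.6, 2.2+7.6, 5.6+7.6] = [33.600,9.800,13.200]
diag = √(46²+46²+20.1²) = √4636.01 = 68.088

min=[-12.400,-36.200,-6.900] max=[33.600,9.800,13.200] diag=68.088


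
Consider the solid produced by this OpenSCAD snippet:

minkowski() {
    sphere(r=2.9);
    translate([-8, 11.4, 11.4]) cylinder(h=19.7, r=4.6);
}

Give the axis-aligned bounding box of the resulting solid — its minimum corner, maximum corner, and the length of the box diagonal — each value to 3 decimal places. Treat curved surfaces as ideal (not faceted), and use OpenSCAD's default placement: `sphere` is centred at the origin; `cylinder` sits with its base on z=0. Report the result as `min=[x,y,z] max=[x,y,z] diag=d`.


min=[-15.500,3.900,8.500] max=[-0.500,18.900,34.000] diag=33.170

A = translate([-8, 11.4, 11.4]) cylinder(h=19.7, r=4.6) → bbox [-12.6,6.8,11.4] .. [-3.4,16,31.1]
B = sphere(r=2.9) → bbox [-2.9,-2.9,-2.9] .. [2.9,2.9,2.9]
lo = A.lo+B.lo = [-12.6-2.9, 6.8-2.9, 11.4-2.9] = [-15.500,3.900,8.500]
hi = A.hi+B.hi = [-3.4+2.9, 16+2.9, 31.1+2.9] = [-0.500,18.900,34.000]
diag = √(15²+15²+25.5²) = √1100.25 = 33.170


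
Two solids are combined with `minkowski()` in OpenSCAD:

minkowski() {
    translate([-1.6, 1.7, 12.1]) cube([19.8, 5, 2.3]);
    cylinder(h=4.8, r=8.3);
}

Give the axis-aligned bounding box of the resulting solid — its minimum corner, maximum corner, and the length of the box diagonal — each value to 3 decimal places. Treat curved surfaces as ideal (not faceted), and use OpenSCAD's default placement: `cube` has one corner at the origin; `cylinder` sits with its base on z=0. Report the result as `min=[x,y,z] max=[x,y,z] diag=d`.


A = translate([-1.6, 1.7, 12.1]) cube([19.8, 5, 2.3]) → bbox [-1.6,1.7,12.1] .. [18.2,6.7,14.4]
B = cylinder(h=4.8, r=8.3) → bbox [-8.3,-8.3,0] .. [8.3,8.3,4.8]
lo = A.lo+B.lo = [-1.6-8.3, 1.7-8.3, 12.1+0] = [-9.900,-6.600,12.100]
hi = A.hi+B.hi = [18.2+8.3, 6.7+8.3, 14.4+4.8] = [26.500,15.000,19.200]
diag = √(36.4²+21.6²+7.1²) = √1841.93 = 42.918

min=[-9.900,-6.600,12.100] max=[26.500,15.000,19.200] diag=42.918


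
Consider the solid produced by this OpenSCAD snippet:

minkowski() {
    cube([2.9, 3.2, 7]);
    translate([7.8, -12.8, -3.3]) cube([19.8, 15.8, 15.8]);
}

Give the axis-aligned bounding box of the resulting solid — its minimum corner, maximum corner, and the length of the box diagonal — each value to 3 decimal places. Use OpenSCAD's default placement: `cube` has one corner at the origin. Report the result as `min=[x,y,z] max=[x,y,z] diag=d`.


A = translate([7.8, -12.8, -3.3]) cube([19.8, 15.8, 15.8]) → bbox [7.8,-12.8,-3.3] .. [27.6,3,12.5]
B = cube([2.9, 3.2, 7]) → bbox [0,0,0] .. [2.9,3.2,7]
lo = A.lo+B.lo = [7.8+0, -12.8+0, -3.3+0] = [7.800,-12.800,-3.300]
hi = A.hi+B.hi = [27.6+2.9, 3+3.2, 12.5+7] = [30.500,6.200,19.500]
diag = √(22.7²+19²+22.8²) = √1396.13 = 37.365

min=[7.800,-12.800,-3.300] max=[30.500,6.200,19.500] diag=37.365


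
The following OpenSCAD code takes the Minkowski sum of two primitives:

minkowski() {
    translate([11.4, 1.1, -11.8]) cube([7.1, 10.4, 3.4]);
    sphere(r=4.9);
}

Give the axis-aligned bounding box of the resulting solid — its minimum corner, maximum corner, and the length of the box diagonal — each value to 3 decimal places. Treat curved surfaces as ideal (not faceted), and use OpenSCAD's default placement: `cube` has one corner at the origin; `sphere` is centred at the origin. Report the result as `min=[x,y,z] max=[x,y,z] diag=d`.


min=[6.500,-3.800,-16.700] max=[23.400,16.400,-3.500] diag=29.460

A = translate([11.4, 1.1, -11.8]) cube([7.1, 10.4, 3.4]) → bbox [11.4,1.1,-11.8] .. [18.5,11.5,-8.4]
B = sphere(r=4.9) → bbox [-4.9,-4.9,-4.9] .. [4.9,4.9,4.9]
lo = A.lo+B.lo = [11.4-4.9, 1.1-4.9, -11.8-4.9] = [6.500,-3.800,-16.700]
hi = A.hi+B.hi = [18.5+4.9, 11.5+4.9, -8.4+4.9] = [23.400,16.400,-3.500]
diag = √(16.9²+20.2²+13.2²) = √867.89 = 29.460


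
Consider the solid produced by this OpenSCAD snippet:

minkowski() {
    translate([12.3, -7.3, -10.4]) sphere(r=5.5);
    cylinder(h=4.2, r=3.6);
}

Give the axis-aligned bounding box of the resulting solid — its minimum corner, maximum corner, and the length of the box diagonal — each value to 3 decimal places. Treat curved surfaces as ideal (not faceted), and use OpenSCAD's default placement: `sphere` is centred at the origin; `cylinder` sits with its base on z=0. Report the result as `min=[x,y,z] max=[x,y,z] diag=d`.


min=[3.200,-16.400,-15.900] max=[21.400,1.800,-0.700] diag=29.892

A = translate([12.3, -7.3, -10.4]) sphere(r=5.5) → bbox [6.8,-12.8,-15.9] .. [17.8,-1.8,-4.9]
B = cylinder(h=4.2, r=3.6) → bbox [-3.6,-3.6,0] .. [3.6,3.6,4.2]
lo = A.lo+B.lo = [6.8-3.6, -12.8-3.6, -15.9+0] = [3.200,-16.400,-15.900]
hi = A.hi+B.hi = [17.8+3.6, -1.8+3.6, -4.9+4.2] = [21.400,1.800,-0.700]
diag = √(18.2²+18.2²+15.2²) = √893.52 = 29.892


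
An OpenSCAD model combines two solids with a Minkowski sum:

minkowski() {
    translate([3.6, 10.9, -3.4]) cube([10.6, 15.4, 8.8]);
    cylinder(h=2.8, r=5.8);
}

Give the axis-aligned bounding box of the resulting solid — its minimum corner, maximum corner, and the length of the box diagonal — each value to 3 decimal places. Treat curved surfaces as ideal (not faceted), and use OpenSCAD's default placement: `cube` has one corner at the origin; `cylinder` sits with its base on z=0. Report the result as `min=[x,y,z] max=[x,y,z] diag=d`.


A = translate([3.6, 10.9, -3.4]) cube([10.6, 15.4, 8.8]) → bbox [3.6,10.9,-3.4] .. [14.2,26.3,5.4]
B = cylinder(h=2.8, r=5.8) → bbox [-5.8,-5.8,0] .. [5.8,5.8,2.8]
lo = A.lo+B.lo = [3.6-5.8, 10.9-5.8, -3.4+0] = [-2.200,5.100,-3.400]
hi = A.hi+B.hi = [14.2+5.8, 26.3+5.8, 5.4+2.8] = [20.000,32.100,8.200]
diag = √(22.2²+27²+11.6²) = √1356.4 = 36.829

min=[-2.200,5.100,-3.400] max=[20.000,32.100,8.200] diag=36.829


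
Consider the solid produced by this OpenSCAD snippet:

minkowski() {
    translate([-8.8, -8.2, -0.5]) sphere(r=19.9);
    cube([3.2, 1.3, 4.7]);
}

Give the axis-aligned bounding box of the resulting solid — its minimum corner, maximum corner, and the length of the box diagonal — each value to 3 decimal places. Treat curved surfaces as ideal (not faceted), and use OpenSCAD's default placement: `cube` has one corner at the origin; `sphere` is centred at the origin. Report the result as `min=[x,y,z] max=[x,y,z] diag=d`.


A = translate([-8.8, -8.2, -0.5]) sphere(r=19.9) → bbox [-28.7,-28.1,-20.4] .. [11.1,11.7,19.4]
B = cube([3.2, 1.3, 4.7]) → bbox [0,0,0] .. [3.2,1.3,4.7]
lo = A.lo+B.lo = [-28.7+0, -28.1+0, -20.4+0] = [-28.700,-28.100,-20.400]
hi = A.hi+B.hi = [11.1+3.2, 11.7+1.3, 19.4+4.7] = [14.300,13.000,24.100]
diag = √(43²+41.1²+44.5²) = √5518.46 = 74.286

min=[-28.700,-28.100,-20.400] max=[14.300,13.000,24.100] diag=74.286


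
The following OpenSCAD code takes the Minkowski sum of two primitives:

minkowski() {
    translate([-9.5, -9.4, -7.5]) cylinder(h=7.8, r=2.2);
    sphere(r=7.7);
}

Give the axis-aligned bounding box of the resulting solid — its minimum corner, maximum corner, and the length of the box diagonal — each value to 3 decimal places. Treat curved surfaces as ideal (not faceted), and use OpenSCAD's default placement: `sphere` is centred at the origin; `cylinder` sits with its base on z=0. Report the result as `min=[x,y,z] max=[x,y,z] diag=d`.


A = translate([-9.5, -9.4, -7.5]) cylinder(h=7.8, r=2.2) → bbox [-11.7,-11.6,-7.5] .. [-7.3,-7.2,0.3]
B = sphere(r=7.7) → bbox [-7.7,-7.7,-7.7] .. [7.7,7.7,7.7]
lo = A.lo+B.lo = [-11.7-7.7, -11.6-7.7, -7.5-7.7] = [-19.400,-19.300,-15.200]
hi = A.hi+B.hi = [-7.3+7.7, -7.2+7.7, 0.3+7.7] = [0.400,0.500,8.000]
diag = √(19.8²+19.8²+23.2²) = √1322.32 = 36.364

min=[-19.400,-19.300,-15.200] max=[0.400,0.500,8.000] diag=36.364


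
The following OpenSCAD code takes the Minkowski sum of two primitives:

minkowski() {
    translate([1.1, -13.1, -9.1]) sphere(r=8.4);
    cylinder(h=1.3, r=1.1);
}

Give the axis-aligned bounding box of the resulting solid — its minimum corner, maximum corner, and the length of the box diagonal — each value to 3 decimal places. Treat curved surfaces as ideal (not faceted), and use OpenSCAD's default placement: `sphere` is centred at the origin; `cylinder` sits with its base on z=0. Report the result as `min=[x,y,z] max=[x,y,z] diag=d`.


min=[-8.400,-22.600,-17.500] max=[10.600,-3.600,0.600] diag=32.398

A = translate([1.1, -13.1, -9.1]) sphere(r=8.4) → bbox [-7.3,-21.5,-17.5] .. [9.5,-4.7,-0.7]
B = cylinder(h=1.3, r=1.1) → bbox [-1.1,-1.1,0] .. [1.1,1.1,1.3]
lo = A.lo+B.lo = [-7.3-1.1, -21.5-1.1, -17.5+0] = [-8.400,-22.600,-17.500]
hi = A.hi+B.hi = [9.5+1.1, -4.7+1.1, -0.7+1.3] = [10.600,-3.600,0.600]
diag = √(19²+19²+18.1²) = √1049.61 = 32.398


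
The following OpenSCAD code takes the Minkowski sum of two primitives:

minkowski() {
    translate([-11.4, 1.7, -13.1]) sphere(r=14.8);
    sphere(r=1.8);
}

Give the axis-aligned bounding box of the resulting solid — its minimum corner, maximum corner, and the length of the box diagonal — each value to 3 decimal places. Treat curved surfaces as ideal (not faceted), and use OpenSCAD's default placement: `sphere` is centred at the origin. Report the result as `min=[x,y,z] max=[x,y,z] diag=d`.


min=[-28.000,-14.900,-29.700] max=[5.200,18.300,3.500] diag=57.504

A = translate([-11.4, 1.7, -13.1]) sphere(r=14.8) → bbox [-26.2,-13.1,-27.9] .. [3.4,16.5,1.7]
B = sphere(r=1.8) → bbox [-1.8,-1.8,-1.8] .. [1.8,1.8,1.8]
lo = A.lo+B.lo = [-26.2-1.8, -13.1-1.8, -27.9-1.8] = [-28.000,-14.900,-29.700]
hi = A.hi+B.hi = [3.4+1.8, 16.5+1.8, 1.7+1.8] = [5.200,18.300,3.500]
diag = √(33.2²+33.2²+33.2²) = √3306.72 = 57.504


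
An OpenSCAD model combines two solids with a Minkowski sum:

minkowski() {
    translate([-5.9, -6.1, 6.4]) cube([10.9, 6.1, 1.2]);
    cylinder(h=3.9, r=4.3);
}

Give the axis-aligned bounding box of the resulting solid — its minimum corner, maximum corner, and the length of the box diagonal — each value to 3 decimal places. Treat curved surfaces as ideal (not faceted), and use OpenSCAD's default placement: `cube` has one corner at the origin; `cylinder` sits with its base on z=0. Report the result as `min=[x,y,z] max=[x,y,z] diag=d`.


min=[-10.200,-10.400,6.400] max=[9.300,4.300,11.500] diag=24.947

A = translate([-5.9, -6.1, 6.4]) cube([10.9, 6.1, 1.2]) → bbox [-5.9,-6.1,6.4] .. [5,0,7.6]
B = cylinder(h=3.9, r=4.3) → bbox [-4.3,-4.3,0] .. [4.3,4.3,3.9]
lo = A.lo+B.lo = [-5.9-4.3, -6.1-4.3, 6.4+0] = [-10.200,-10.400,6.400]
hi = A.hi+B.hi = [5+4.3, 0+4.3, 7.6+3.9] = [9.300,4.300,11.500]
diag = √(19.5²+14.7²+5.1²) = √622.35 = 24.947


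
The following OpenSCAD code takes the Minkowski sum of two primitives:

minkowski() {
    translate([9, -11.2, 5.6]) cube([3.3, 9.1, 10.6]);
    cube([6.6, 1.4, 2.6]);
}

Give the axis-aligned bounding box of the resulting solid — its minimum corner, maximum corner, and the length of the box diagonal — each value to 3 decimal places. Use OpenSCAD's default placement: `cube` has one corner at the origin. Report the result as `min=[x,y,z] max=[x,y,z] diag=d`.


min=[9.000,-11.200,5.600] max=[18.900,-0.700,18.800] diag=19.558

A = translate([9, -11.2, 5.6]) cube([3.3, 9.1, 10.6]) → bbox [9,-11.2,5.6] .. [12.3,-2.1,16.2]
B = cube([6.6, 1.4, 2.6]) → bbox [0,0,0] .. [6.6,1.4,2.6]
lo = A.lo+B.lo = [9+0, -11.2+0, 5.6+0] = [9.000,-11.200,5.600]
hi = A.hi+B.hi = [12.3+6.6, -2.1+1.4, 16.2+2.6] = [18.900,-0.700,18.800]
diag = √(9.9²+10.5²+13.2²) = √382.5 = 19.558


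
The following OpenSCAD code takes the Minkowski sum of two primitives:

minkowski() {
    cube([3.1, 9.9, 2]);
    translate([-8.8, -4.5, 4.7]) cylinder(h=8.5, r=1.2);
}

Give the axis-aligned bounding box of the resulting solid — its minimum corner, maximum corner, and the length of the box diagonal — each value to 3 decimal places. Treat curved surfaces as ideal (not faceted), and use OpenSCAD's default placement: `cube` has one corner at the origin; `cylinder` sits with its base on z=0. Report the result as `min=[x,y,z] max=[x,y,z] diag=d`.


A = translate([-8.8, -4.5, 4.7]) cylinder(h=8.5, r=1.2) → bbox [-10,-5.7,4.7] .. [-7.6,-3.3,13.2]
B = cube([3.1, 9.9, 2]) → bbox [0,0,0] .. [3.1,9.9,2]
lo = A.lo+B.lo = [-10+0, -5.7+0, 4.7+0] = [-10.000,-5.700,4.700]
hi = A.hi+B.hi = [-7.6+3.1, -3.3+9.9, 13.2+2] = [-4.500,6.600,15.200]
diag = √(5.5²+12.3²+10.5²) = √291.79 = 17.082

min=[-10.000,-5.700,4.700] max=[-4.500,6.600,15.200] diag=17.082


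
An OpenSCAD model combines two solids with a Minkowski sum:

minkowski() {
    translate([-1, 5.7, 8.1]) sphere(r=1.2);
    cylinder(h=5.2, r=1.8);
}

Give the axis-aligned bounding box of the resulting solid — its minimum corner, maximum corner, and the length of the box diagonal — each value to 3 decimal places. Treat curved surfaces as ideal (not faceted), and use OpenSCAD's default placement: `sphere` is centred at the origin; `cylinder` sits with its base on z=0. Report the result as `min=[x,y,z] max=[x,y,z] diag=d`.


A = translate([-1, 5.7, 8.1]) sphere(r=1.2) → bbox [-2.2,4.5,6.9] .. [0.2,6.9,9.3]
B = cylinder(h=5.2, r=1.8) → bbox [-1.8,-1.8,0] .. [1.8,1.8,5.2]
lo = A.lo+B.lo = [-2.2-1.8, 4.5-1.8, 6.9+0] = [-4.000,2.700,6.900]
hi = A.hi+B.hi = [0.2+1.8, 6.9+1.8, 9.3+5.2] = [2.000,8.700,14.500]
diag = √(6²+6²+7.6²) = √129.76 = 11.391

min=[-4.000,2.700,6.900] max=[2.000,8.700,14.500] diag=11.391


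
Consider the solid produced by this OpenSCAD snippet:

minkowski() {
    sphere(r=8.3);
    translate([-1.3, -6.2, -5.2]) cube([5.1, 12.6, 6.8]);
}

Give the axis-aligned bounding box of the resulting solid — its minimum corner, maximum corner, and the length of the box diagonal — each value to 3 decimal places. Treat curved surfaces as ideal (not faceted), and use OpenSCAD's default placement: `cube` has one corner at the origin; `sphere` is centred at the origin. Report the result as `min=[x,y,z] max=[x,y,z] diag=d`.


A = translate([-1.3, -6.2, -5.2]) cube([5.1, 12.6, 6.8]) → bbox [-1.3,-6.2,-5.2] .. [3.8,6.4,1.6]
B = sphere(r=8.3) → bbox [-8.3,-8.3,-8.3] .. [8.3,8.3,8.3]
lo = A.lo+B.lo = [-1.3-8.3, -6.2-8.3, -5.2-8.3] = [-9.600,-14.500,-13.500]
hi = A.hi+B.hi = [3.8+8.3, 6.4+8.3, 1.6+8.3] = [12.100,14.700,9.900]
diag = √(21.7²+29.2²+23.4²) = √1871.09 = 43.256

min=[-9.600,-14.500,-13.500] max=[12.100,14.700,9.900] diag=43.256


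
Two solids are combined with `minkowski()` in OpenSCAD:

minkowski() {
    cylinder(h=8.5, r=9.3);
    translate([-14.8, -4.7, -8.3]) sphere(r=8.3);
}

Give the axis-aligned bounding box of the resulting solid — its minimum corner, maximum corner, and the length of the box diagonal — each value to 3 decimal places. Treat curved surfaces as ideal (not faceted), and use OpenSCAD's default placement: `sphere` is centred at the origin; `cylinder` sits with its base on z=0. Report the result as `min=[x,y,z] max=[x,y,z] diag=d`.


A = translate([-14.8, -4.7, -8.3]) sphere(r=8.3) → bbox [-23.1,-13,-16.6] .. [-6.5,3.6,0]
B = cylinder(h=8.5, r=9.3) → bbox [-9.3,-9.3,0] .. [9.3,9.3,8.5]
lo = A.lo+B.lo = [-23.1-9.3, -13-9.3, -16.6+0] = [-32.400,-22.300,-16.600]
hi = A.hi+B.hi = [-6.5+9.3, 3.6+9.3, 0+8.5] = [2.800,12.900,8.500]
diag = √(35.2²+35.2²+25.1²) = √3108.09 = 55.750

min=[-32.400,-22.300,-16.600] max=[2.800,12.900,8.500] diag=55.750


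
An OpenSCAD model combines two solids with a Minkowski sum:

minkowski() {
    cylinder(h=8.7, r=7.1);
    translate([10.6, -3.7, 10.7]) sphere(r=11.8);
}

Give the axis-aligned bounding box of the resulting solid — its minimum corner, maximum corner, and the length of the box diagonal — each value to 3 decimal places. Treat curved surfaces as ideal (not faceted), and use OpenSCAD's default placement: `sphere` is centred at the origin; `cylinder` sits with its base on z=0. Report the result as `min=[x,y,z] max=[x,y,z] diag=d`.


min=[-8.300,-22.600,-1.100] max=[29.500,15.200,31.200] diag=62.458

A = translate([10.6, -3.7, 10.7]) sphere(r=11.8) → bbox [-1.2,-15.5,-1.1] .. [22.4,8.1,22.5]
B = cylinder(h=8.7, r=7.1) → bbox [-7.1,-7.1,0] .. [7.1,7.1,8.7]
lo = A.lo+B.lo = [-1.2-7.1, -15.5-7.1, -1.1+0] = [-8.300,-22.600,-1.100]
hi = A.hi+B.hi = [22.4+7.1, 8.1+7.1, 22.5+8.7] = [29.500,15.200,31.200]
diag = √(37.8²+37.8²+32.3²) = √3900.97 = 62.458


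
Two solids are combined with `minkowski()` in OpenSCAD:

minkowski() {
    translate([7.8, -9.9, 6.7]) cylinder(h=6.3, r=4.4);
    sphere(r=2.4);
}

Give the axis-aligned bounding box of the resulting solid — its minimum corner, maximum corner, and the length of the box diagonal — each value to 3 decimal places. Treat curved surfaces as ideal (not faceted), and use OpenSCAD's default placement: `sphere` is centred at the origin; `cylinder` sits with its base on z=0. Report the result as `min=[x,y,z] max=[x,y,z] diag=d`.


A = translate([7.8, -9.9, 6.7]) cylinder(h=6.3, r=4.4) → bbox [3.4,-14.3,6.7] .. [12.2,-5.5,13]
B = sphere(r=2.4) → bbox [-2.4,-2.4,-2.4] .. [2.4,2.4,2.4]
lo = A.lo+B.lo = [3.4-2.4, -14.3-2.4, 6.7-2.4] = [1.000,-16.700,4.300]
hi = A.hi+B.hi = [12.2+2.4, -5.5+2.4, 13+2.4] = [14.600,-3.100,15.400]
diag = √(13.6²+13.6²+11.1²) = √493.13 = 22.207

min=[1.000,-16.700,4.300] max=[14.600,-3.100,15.400] diag=22.207


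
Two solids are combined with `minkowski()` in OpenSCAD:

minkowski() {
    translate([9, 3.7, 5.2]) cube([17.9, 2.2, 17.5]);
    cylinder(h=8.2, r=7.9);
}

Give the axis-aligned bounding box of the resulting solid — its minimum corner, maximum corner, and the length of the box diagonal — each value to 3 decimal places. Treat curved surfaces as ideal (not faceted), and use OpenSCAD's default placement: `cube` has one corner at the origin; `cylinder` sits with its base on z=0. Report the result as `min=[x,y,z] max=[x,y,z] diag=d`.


A = translate([9, 3.7, 5.2]) cube([17.9, 2.2, 17.5]) → bbox [9,3.7,5.2] .. [26.9,5.9,22.7]
B = cylinder(h=8.2, r=7.9) → bbox [-7.9,-7.9,0] .. [7.9,7.9,8.2]
lo = A.lo+B.lo = [9-7.9, 3.7-7.9, 5.2+0] = [1.100,-4.200,5.200]
hi = A.hi+B.hi = [26.9+7.9, 5.9+7.9, 22.7+8.2] = [34.800,13.800,30.900]
diag = √(33.7²+18²+25.7²) = √2120.18 = 46.045

min=[1.100,-4.200,5.200] max=[34.800,13.800,30.900] diag=46.045


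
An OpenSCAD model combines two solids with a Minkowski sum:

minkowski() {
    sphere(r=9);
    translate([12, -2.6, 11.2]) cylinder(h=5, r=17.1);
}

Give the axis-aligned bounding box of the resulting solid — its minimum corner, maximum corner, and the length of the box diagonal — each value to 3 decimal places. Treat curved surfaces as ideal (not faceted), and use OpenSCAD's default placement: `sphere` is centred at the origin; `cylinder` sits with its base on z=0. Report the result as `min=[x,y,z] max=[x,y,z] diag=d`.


min=[-14.100,-28.700,2.200] max=[38.100,23.500,25.200] diag=77.322

A = translate([12, -2.6, 11.2]) cylinder(h=5, r=17.1) → bbox [-5.1,-19.7,11.2] .. [29.1,14.5,16.2]
B = sphere(r=9) → bbox [-9,-9,-9] .. [9,9,9]
lo = A.lo+B.lo = [-5.1-9, -19.7-9, 11.2-9] = [-14.100,-28.700,2.200]
hi = A.hi+B.hi = [29.1+9, 14.5+9, 16.2+9] = [38.100,23.500,25.200]
diag = √(52.2²+52.2²+23²) = √5978.68 = 77.322


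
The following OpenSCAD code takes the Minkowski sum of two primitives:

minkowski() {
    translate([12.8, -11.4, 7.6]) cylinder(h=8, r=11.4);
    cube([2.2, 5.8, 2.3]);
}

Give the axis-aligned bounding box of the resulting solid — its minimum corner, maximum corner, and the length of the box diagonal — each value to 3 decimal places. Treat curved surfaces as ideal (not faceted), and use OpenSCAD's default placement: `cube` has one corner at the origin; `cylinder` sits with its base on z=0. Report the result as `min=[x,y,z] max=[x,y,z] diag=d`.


A = translate([12.8, -11.4, 7.6]) cylinder(h=8, r=11.4) → bbox [1.4,-22.8,7.6] .. [24.2,0,15.6]
B = cube([2.2, 5.8, 2.3]) → bbox [0,0,0] .. [2.2,5.8,2.3]
lo = A.lo+B.lo = [1.4+0, -22.8+0, 7.6+0] = [1.400,-22.800,7.600]
hi = A.hi+B.hi = [24.2+2.2, 0+5.8, 15.6+2.3] = [26.400,5.800,17.900]
diag = √(25²+28.6²+10.3²) = √1549.05 = 39.358

min=[1.400,-22.800,7.600] max=[26.400,5.800,17.900] diag=39.358


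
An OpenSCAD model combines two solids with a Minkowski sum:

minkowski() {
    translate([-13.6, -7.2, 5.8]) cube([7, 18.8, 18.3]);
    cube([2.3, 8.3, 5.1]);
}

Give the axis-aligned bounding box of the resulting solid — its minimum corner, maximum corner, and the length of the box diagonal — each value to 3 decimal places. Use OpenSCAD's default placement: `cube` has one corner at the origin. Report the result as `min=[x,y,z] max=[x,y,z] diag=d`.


A = translate([-13.6, -7.2, 5.8]) cube([7, 18.8, 18.3]) → bbox [-13.6,-7.2,5.8] .. [-6.6,11.6,24.1]
B = cube([2.3, 8.3, 5.1]) → bbox [0,0,0] .. [2.3,8.3,5.1]
lo = A.lo+B.lo = [-13.6+0, -7.2+0, 5.8+0] = [-13.600,-7.200,5.800]
hi = A.hi+B.hi = [-6.6+2.3, 11.6+8.3, 24.1+5.1] = [-4.300,19.900,29.200]
diag = √(9.3²+27.1²+23.4²) = √1368.46 = 36.993

min=[-13.600,-7.200,5.800] max=[-4.300,19.900,29.200] diag=36.993


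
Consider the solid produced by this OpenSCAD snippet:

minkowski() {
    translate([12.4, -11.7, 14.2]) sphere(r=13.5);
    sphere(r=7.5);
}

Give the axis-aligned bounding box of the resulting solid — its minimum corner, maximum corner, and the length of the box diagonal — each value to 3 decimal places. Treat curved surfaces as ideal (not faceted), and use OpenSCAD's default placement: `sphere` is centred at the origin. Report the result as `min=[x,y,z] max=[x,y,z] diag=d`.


A = translate([12.4, -11.7, 14.2]) sphere(r=13.5) → bbox [-1.1,-25.2,0.7] .. [25.9,1.8,27.7]
B = sphere(r=7.5) → bbox [-7.5,-7.5,-7.5] .. [7.5,7.5,7.5]
lo = A.lo+B.lo = [-1.1-7.5, -25.2-7.5, 0.7-7.5] = [-8.600,-32.700,-6.800]
hi = A.hi+B.hi = [25.9+7.5, 1.8+7.5, 27.7+7.5] = [33.400,9.300,35.200]
diag = √(42²+42²+42²) = √5292 = 72.746

min=[-8.600,-32.700,-6.800] max=[33.400,9.300,35.200] diag=72.746


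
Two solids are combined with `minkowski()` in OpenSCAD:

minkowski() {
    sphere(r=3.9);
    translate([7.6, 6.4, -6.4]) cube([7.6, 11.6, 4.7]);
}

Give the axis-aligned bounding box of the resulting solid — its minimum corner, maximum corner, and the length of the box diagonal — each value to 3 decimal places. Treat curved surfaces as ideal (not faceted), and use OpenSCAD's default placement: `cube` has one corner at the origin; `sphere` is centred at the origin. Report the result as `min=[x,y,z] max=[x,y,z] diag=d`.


A = translate([7.6, 6.4, -6.4]) cube([7.6, 11.6, 4.7]) → bbox [7.6,6.4,-6.4] .. [15.2,18,-1.7]
B = sphere(r=3.9) → bbox [-3.9,-3.9,-3.9] .. [3.9,3.9,3.9]
lo = A.lo+B.lo = [7.6-3.9, 6.4-3.9, -6.4-3.9] = [3.700,2.500,-10.300]
hi = A.hi+B.hi = [15.2+3.9, 18+3.9, -1.7+3.9] = [19.100,21.900,2.200]
diag = √(15.4²+19.4²+12.5²) = √769.77 = 27.745

min=[3.700,2.500,-10.300] max=[19.100,21.900,2.200] diag=27.745


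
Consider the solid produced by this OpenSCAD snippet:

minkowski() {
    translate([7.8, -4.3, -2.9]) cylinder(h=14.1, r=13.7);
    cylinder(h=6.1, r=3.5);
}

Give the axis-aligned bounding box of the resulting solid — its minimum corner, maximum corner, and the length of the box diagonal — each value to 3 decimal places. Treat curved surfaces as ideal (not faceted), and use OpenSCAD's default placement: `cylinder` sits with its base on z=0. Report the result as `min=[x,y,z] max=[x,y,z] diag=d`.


A = translate([7.8, -4.3, -2.9]) cylinder(h=14.1, r=13.7) → bbox [-5.9,-18,-2.9] .. [21.5,9.4,11.2]
B = cylinder(h=6.1, r=3.5) → bbox [-3.5,-3.5,0] .. [3.5,3.5,6.1]
lo = A.lo+B.lo = [-5.9-3.5, -18-3.5, -2.9+0] = [-9.400,-21.500,-2.900]
hi = A.hi+B.hi = [21.5+3.5, 9.4+3.5, 11.2+6.1] = [25.000,12.900,17.300]
diag = √(34.4²+34.4²+20.2²) = √2774.76 = 52.676

min=[-9.400,-21.500,-2.900] max=[25.000,12.900,17.300] diag=52.676


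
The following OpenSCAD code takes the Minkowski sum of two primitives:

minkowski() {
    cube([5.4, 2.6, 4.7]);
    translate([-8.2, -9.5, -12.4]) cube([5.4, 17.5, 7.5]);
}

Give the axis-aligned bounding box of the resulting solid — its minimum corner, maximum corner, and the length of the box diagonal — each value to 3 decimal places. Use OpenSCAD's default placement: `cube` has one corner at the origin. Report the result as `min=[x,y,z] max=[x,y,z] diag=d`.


min=[-8.200,-9.500,-12.400] max=[2.600,10.600,-0.200] diag=25.875

A = translate([-8.2, -9.5, -12.4]) cube([5.4, 17.5, 7.5]) → bbox [-8.2,-9.5,-12.4] .. [-2.8,8,-4.9]
B = cube([5.4, 2.6, 4.7]) → bbox [0,0,0] .. [5.4,2.6,4.7]
lo = A.lo+B.lo = [-8.2+0, -9.5+0, -12.4+0] = [-8.200,-9.500,-12.400]
hi = A.hi+B.hi = [-2.8+5.4, 8+2.6, -4.9+4.7] = [2.600,10.600,-0.200]
diag = √(10.8²+20.1²+12.2²) = √669.49 = 25.875


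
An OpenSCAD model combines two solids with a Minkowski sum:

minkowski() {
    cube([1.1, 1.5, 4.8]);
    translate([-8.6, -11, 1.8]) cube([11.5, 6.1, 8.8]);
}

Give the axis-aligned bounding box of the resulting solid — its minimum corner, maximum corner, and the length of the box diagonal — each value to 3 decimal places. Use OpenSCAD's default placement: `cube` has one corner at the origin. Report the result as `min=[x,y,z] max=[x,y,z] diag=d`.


A = translate([-8.6, -11, 1.8]) cube([11.5, 6.1, 8.8]) → bbox [-8.6,-11,1.8] .. [2.9,-4.9,10.6]
B = cube([1.1, 1.5, 4.8]) → bbox [0,0,0] .. [1.1,1.5,4.8]
lo = A.lo+B.lo = [-8.6+0, -11+0, 1.8+0] = [-8.600,-11.000,1.800]
hi = A.hi+B.hi = [2.9+1.1, -4.9+1.5, 10.6+4.8] = [4.000,-3.400,15.400]
diag = √(12.6²+7.6²+13.6²) = √401.48 = 20.037

min=[-8.600,-11.000,1.800] max=[4.000,-3.400,15.400] diag=20.037


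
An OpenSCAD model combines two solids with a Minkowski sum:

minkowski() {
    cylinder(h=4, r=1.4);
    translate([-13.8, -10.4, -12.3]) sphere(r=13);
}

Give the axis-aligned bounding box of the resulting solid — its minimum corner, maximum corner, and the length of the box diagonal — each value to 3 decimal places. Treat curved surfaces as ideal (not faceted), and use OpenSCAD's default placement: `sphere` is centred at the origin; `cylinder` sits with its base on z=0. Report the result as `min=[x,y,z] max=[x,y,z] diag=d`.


min=[-28.200,-24.800,-25.300] max=[0.600,4.000,4.700] diag=50.585

A = translate([-13.8, -10.4, -12.3]) sphere(r=13) → bbox [-26.8,-23.4,-25.3] .. [-0.8,2.6,0.7]
B = cylinder(h=4, r=1.4) → bbox [-1.4,-1.4,0] .. [1.4,1.4,4]
lo = A.lo+B.lo = [-26.8-1.4, -23.4-1.4, -25.3+0] = [-28.200,-24.800,-25.300]
hi = A.hi+B.hi = [-0.8+1.4, 2.6+1.4, 0.7+4] = [0.600,4.000,4.700]
diag = √(28.8²+28.8²+30²) = √2558.88 = 50.585


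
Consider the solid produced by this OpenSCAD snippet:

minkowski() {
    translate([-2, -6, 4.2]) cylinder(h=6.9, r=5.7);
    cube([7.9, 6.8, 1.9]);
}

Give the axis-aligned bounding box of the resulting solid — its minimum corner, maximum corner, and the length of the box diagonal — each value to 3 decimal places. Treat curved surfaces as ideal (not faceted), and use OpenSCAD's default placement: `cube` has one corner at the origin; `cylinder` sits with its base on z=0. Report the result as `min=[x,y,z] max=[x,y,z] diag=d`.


min=[-7.700,-11.700,4.200] max=[11.600,6.500,13.000] diag=27.949

A = translate([-2, -6, 4.2]) cylinder(h=6.9, r=5.7) → bbox [-7.7,-11.7,4.2] .. [3.7,-0.3,11.1]
B = cube([7.9, 6.8, 1.9]) → bbox [0,0,0] .. [7.9,6.8,1.9]
lo = A.lo+B.lo = [-7.7+0, -11.7+0, 4.2+0] = [-7.700,-11.700,4.200]
hi = A.hi+B.hi = [3.7+7.9, -0.3+6.8, 11.1+1.9] = [11.600,6.500,13.000]
diag = √(19.3²+18.2²+8.8²) = √781.17 = 27.949
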